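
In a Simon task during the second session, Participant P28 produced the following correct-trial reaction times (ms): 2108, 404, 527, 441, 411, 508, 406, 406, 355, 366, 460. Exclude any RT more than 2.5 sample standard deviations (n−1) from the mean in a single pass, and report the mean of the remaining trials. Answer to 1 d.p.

n = 11, ΣRT = 6392, M = 581.091
Σ(x−M)² = 2592994.91; s = √(2592994.91/10) = 509.215
Cutoffs: 581.091 ± 2.5·509.215 → [-691.9, 1854.1]
Outside: 2108 → excluded.
Retained (n=10): Σ = 4284, mean = 4284/10 = 428.400

428.4 ms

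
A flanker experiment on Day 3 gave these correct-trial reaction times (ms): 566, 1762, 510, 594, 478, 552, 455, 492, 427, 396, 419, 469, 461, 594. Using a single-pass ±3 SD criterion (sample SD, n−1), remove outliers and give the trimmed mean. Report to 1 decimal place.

n = 14, ΣRT = 8175, M = 583.929
Σ(x−M)² = 1546620.93; s = √(1546620.93/13) = 344.921
Cutoffs: 583.929 ± 3·344.921 → [-450.8, 1618.7]
Outside: 1762 → excluded.
Retained (n=13): Σ = 6413, mean = 6413/13 = 493.308

493.3 ms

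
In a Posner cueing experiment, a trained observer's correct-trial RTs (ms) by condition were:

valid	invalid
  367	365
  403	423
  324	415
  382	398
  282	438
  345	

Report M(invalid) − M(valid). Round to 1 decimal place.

57.3 ms

M(valid) = 2103/6 = 350.500
M(invalid) = 2039/5 = 407.800
Difference = 407.800 − 350.500 = 57.300 ms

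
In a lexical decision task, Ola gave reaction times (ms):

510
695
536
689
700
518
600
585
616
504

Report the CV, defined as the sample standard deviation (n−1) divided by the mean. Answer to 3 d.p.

n = 10, Σ = 5953, M = 595.3000
Σ(x−M)² = 55342.100; s = √(55342.100/9) = 78.4163
CV = 78.4163 / 595.3000 = 0.13173

0.132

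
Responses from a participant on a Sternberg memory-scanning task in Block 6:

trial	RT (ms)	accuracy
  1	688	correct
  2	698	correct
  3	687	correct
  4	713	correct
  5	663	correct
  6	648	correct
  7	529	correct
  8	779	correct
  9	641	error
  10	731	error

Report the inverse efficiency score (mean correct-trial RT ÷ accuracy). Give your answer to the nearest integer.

Correct trials (n=8): 688, 698, 687, 713, 663, 648, 529, 779
Mean correct RT = 5405/8 = 675.6250 ms
Proportion correct = 8/10
IES = 675.6250 / (8/10) = 844.531 ms

845 ms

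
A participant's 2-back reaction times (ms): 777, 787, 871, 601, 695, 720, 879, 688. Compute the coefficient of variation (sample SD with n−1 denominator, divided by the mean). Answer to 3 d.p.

0.126

n = 8, Σ = 6018, M = 752.2500
Σ(x−M)² = 63309.500; s = √(63309.500/7) = 95.1011
CV = 95.1011 / 752.2500 = 0.12642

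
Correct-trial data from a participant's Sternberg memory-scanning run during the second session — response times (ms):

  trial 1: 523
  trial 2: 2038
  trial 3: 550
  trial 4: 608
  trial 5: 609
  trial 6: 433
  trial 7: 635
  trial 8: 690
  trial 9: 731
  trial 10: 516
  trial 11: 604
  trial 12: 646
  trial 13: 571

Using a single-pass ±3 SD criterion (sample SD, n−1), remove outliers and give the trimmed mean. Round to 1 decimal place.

n = 13, ΣRT = 9154, M = 704.154
Σ(x−M)² = 1999797.69; s = √(1999797.69/12) = 408.228
Cutoffs: 704.154 ± 3·408.228 → [-520.5, 1928.8]
Outside: 2038 → excluded.
Retained (n=12): Σ = 7116, mean = 7116/12 = 593.000

593.0 ms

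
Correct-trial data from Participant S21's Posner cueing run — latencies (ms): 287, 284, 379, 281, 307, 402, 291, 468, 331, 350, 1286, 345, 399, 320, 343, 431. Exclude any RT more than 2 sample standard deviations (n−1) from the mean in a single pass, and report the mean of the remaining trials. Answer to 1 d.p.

n = 16, ΣRT = 6504, M = 406.500
Σ(x−M)² = 871202.00; s = √(871202.00/15) = 240.998
Cutoffs: 406.500 ± 2·240.998 → [-75.5, 888.5]
Outside: 1286 → excluded.
Retained (n=15): Σ = 5218, mean = 5218/15 = 347.867

347.9 ms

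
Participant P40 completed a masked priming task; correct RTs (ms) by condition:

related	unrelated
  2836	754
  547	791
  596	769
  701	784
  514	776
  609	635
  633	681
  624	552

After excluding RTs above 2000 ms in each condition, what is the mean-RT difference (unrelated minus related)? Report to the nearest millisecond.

114 ms

related: exclude 2836
M(related) = 4224/7 = 603.429
M(unrelated) = 5742/8 = 717.750
Difference = 717.750 − 603.429 = 114.321 ms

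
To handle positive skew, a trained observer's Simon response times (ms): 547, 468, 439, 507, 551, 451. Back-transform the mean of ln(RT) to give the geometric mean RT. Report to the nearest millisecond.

492 ms

ln(RT): 6.3044, 6.1485, 6.0845, 6.2285, 6.3117, 6.1115
Mean ln(RT) = 37.1891/6 = 6.19819
Geometric mean = exp(6.19819) = 491.86 ms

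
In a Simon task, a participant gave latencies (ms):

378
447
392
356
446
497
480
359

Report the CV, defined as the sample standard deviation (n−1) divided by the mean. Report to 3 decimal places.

0.132

n = 8, Σ = 3355, M = 419.3750
Σ(x−M)² = 21295.875; s = √(21295.875/7) = 55.1568
CV = 55.1568 / 419.3750 = 0.13152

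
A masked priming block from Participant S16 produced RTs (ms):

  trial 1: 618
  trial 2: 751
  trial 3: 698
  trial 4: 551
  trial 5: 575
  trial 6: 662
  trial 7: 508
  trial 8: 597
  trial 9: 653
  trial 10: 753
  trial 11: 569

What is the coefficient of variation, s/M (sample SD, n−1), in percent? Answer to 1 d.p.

12.8%

n = 11, Σ = 6935, M = 630.4545
Σ(x−M)² = 65048.727; s = √(65048.727/10) = 80.6528
CV = 80.6528 / 630.4545 = 0.12793 = 12.793%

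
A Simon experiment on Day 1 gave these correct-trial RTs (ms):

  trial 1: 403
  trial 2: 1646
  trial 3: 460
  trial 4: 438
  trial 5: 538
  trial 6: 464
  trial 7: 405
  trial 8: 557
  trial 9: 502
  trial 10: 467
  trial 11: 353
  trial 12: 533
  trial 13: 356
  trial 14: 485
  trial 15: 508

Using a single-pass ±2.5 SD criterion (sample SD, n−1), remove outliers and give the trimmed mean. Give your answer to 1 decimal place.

462.1 ms

n = 15, ΣRT = 8115, M = 541.000
Σ(x−M)² = 1362784.00; s = √(1362784.00/14) = 311.996
Cutoffs: 541.000 ± 2.5·311.996 → [-239.0, 1321.0]
Outside: 1646 → excluded.
Retained (n=14): Σ = 6469, mean = 6469/14 = 462.071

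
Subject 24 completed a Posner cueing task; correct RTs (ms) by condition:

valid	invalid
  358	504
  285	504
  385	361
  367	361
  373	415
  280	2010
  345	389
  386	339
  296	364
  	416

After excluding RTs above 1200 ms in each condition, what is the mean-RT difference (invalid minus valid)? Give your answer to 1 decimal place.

invalid: exclude 2010
M(valid) = 3075/9 = 341.667
M(invalid) = 3653/9 = 405.889
Difference = 405.889 − 341.667 = 64.222 ms

64.2 ms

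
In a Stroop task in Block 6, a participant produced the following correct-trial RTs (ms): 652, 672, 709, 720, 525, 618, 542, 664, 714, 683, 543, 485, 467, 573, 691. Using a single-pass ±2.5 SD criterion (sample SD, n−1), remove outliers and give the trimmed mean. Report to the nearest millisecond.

617 ms

n = 15, ΣRT = 9258, M = 617.200
Σ(x−M)² = 106198.40; s = √(106198.40/14) = 87.095
Cutoffs: 617.200 ± 2.5·87.095 → [399.5, 834.9]
No RTs fall outside the cutoffs; all 15 retained. Mean = 9258/15 = 617.200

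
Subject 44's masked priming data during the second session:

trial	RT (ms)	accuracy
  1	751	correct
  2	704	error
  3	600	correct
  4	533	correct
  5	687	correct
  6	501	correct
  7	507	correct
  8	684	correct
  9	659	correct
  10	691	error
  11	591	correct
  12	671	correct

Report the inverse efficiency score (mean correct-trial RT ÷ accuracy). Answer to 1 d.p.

Correct trials (n=10): 751, 600, 533, 687, 501, 507, 684, 659, 591, 671
Mean correct RT = 6184/10 = 618.4000 ms
Proportion correct = 10/12
IES = 618.4000 / (10/12) = 742.080 ms

742.1 ms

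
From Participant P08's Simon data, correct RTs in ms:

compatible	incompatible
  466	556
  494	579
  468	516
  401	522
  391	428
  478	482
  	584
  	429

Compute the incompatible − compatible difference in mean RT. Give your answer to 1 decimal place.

62.3 ms

M(compatible) = 2698/6 = 449.667
M(incompatible) = 4096/8 = 512.000
Difference = 512.000 − 449.667 = 62.333 ms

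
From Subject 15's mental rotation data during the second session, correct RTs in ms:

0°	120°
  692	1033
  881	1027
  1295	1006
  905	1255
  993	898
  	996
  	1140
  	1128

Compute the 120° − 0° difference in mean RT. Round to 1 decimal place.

107.2 ms

M(0°) = 4766/5 = 953.200
M(120°) = 8483/8 = 1060.375
Difference = 1060.375 − 953.200 = 107.175 ms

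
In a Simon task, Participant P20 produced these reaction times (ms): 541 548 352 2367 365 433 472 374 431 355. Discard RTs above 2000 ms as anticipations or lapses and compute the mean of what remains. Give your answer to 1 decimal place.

430.1 ms

Excluded: 2367
Retained (n=9): Σ = 3871
Mean = 3871/9 = 430.1111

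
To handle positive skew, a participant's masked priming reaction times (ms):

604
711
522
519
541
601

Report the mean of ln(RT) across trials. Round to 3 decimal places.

ln(RT): 6.4036, 6.5667, 6.2577, 6.2519, 6.2934, 6.3986
Σ ln(RT) = 38.1718
Mean = 38.1718/6 = 6.36197

6.362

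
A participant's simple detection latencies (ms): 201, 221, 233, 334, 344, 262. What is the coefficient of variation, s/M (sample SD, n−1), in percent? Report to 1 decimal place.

n = 6, Σ = 1595, M = 265.8333
Σ(x−M)² = 18062.833; s = √(18062.833/5) = 60.1046
CV = 60.1046 / 265.8333 = 0.22610 = 22.610%

22.6%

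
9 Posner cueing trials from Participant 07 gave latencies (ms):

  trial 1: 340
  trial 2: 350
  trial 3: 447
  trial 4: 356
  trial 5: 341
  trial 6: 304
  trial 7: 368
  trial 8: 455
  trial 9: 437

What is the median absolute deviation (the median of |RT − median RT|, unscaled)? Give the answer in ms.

Sorted: 304, 340, 341, 350, 356, 368, 437, 447, 455 → median = 356
|x − 356|: 16, 6, 91, 0, 15, 52, 12, 99, 81
Sorted deviations: 0, 6, 12, 15, 16, 52, 81, 91, 99 → MAD = 16

16 ms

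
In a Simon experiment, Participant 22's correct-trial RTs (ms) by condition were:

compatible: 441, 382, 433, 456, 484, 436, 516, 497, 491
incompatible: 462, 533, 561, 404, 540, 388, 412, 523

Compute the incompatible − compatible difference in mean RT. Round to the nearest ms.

M(compatible) = 4136/9 = 459.556
M(incompatible) = 3823/8 = 477.875
Difference = 477.875 − 459.556 = 18.319 ms

18 ms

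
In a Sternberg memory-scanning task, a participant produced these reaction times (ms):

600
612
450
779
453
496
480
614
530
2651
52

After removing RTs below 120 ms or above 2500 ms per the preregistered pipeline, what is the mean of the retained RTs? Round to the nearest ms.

Excluded: 52, 2651
Retained (n=9): Σ = 5014
Mean = 5014/9 = 557.1111

557 ms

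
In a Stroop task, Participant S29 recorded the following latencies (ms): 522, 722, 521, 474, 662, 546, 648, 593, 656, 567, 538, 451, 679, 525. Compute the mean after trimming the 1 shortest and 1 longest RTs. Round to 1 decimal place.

Sorted: 451, 474, 521, 522, 525, 538, 546, 567, 593, 648, 656, 662, 679, 722
Drop lowest 1 (451) and highest 1 (722)
Remaining (n=12): Σ = 6931, mean = 6931/12 = 577.583

577.6 ms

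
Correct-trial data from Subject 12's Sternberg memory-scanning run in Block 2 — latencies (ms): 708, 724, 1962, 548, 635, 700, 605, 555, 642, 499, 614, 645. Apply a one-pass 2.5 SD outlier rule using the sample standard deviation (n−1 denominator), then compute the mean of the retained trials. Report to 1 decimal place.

625.0 ms

n = 12, ΣRT = 8837, M = 736.417
Σ(x−M)² = 1688934.92; s = √(1688934.92/11) = 391.841
Cutoffs: 736.417 ± 2.5·391.841 → [-243.2, 1716.0]
Outside: 1962 → excluded.
Retained (n=11): Σ = 6875, mean = 6875/11 = 625.000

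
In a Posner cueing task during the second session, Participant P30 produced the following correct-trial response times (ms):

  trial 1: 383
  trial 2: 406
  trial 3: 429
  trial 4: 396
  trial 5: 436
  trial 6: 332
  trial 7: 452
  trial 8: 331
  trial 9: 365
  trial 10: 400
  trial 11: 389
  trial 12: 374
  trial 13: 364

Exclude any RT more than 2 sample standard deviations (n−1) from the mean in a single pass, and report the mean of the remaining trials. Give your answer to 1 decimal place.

389.0 ms

n = 13, ΣRT = 5057, M = 389.000
Σ(x−M)² = 16312.00; s = √(16312.00/12) = 36.869
Cutoffs: 389.000 ± 2·36.869 → [315.3, 462.7]
No RTs fall outside the cutoffs; all 13 retained. Mean = 5057/13 = 389.000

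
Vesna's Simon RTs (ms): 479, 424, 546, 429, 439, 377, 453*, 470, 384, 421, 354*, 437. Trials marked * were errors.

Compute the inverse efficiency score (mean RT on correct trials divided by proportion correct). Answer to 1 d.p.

Correct trials (n=10): 479, 424, 546, 429, 439, 377, 470, 384, 421, 437
Mean correct RT = 4406/10 = 440.6000 ms
Proportion correct = 10/12
IES = 440.6000 / (10/12) = 528.720 ms

528.7 ms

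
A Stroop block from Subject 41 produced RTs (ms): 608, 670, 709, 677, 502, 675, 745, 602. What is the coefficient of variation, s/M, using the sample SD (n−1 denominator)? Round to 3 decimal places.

0.117

n = 8, Σ = 5188, M = 648.5000
Σ(x−M)² = 40214.000; s = √(40214.000/7) = 75.7948
CV = 75.7948 / 648.5000 = 0.11688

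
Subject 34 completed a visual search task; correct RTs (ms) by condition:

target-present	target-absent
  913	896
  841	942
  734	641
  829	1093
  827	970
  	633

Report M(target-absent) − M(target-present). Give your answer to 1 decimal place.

33.7 ms

M(target-present) = 4144/5 = 828.800
M(target-absent) = 5175/6 = 862.500
Difference = 862.500 − 828.800 = 33.700 ms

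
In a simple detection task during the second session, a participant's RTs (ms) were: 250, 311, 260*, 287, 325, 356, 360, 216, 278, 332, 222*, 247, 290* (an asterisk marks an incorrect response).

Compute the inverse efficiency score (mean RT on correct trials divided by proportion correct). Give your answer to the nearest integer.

Correct trials (n=10): 250, 311, 287, 325, 356, 360, 216, 278, 332, 247
Mean correct RT = 2962/10 = 296.2000 ms
Proportion correct = 10/13
IES = 296.2000 / (10/13) = 385.060 ms

385 ms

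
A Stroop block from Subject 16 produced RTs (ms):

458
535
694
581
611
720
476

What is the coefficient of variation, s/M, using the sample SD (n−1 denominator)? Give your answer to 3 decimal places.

n = 7, Σ = 4075, M = 582.1429
Σ(x−M)² = 61250.857; s = √(61250.857/6) = 101.0370
CV = 101.0370 / 582.1429 = 0.17356

0.174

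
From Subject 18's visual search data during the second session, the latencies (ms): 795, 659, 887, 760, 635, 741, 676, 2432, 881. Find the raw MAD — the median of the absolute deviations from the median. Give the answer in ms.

101 ms

Sorted: 635, 659, 676, 741, 760, 795, 881, 887, 2432 → median = 760
|x − 760|: 35, 101, 127, 0, 125, 19, 84, 1672, 121
Sorted deviations: 0, 19, 35, 84, 101, 121, 125, 127, 1672 → MAD = 101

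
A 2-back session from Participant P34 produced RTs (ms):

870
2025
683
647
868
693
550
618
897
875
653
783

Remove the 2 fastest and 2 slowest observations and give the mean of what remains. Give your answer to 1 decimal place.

759.0 ms

Sorted: 550, 618, 647, 653, 683, 693, 783, 868, 870, 875, 897, 2025
Drop lowest 2 (550, 618) and highest 2 (897, 2025)
Remaining (n=8): Σ = 6072, mean = 6072/8 = 759.000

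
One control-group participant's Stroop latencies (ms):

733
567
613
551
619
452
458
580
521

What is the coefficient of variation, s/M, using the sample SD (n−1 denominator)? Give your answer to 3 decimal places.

n = 9, Σ = 5094, M = 566.0000
Σ(x−M)² = 60014.000; s = √(60014.000/8) = 86.6126
CV = 86.6126 / 566.0000 = 0.15303

0.153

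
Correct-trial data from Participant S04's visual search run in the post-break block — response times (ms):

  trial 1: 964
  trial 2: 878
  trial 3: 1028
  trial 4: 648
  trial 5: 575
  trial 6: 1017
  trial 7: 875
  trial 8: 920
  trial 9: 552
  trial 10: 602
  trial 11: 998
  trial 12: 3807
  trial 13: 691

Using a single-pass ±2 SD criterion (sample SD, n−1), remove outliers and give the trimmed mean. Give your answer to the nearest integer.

812 ms

n = 13, ΣRT = 13555, M = 1042.692
Σ(x−M)² = 8653954.77; s = √(8653954.77/12) = 849.213
Cutoffs: 1042.692 ± 2·849.213 → [-655.7, 2741.1]
Outside: 3807 → excluded.
Retained (n=12): Σ = 9748, mean = 9748/12 = 812.333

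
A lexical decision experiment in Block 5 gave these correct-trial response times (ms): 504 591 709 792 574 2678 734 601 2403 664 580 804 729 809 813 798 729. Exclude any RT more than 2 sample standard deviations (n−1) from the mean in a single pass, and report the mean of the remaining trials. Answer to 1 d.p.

n = 17, ΣRT = 15512, M = 912.471
Σ(x−M)² = 6193372.24; s = √(6193372.24/16) = 622.162
Cutoffs: 912.471 ± 2·622.162 → [-331.9, 2156.8]
Outside: 2403, 2678 → excluded.
Retained (n=15): Σ = 10431, mean = 10431/15 = 695.400

695.4 ms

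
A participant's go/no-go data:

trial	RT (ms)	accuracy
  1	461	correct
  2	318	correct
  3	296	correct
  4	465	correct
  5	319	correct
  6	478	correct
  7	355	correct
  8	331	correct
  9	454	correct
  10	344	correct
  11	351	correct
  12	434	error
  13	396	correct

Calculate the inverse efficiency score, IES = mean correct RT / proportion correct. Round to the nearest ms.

Correct trials (n=12): 461, 318, 296, 465, 319, 478, 355, 331, 454, 344, 351, 396
Mean correct RT = 4568/12 = 380.6667 ms
Proportion correct = 12/13
IES = 380.6667 / (12/13) = 412.389 ms

412 ms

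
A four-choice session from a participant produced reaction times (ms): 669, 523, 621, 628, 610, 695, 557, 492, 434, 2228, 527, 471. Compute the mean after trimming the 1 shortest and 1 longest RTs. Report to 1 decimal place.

Sorted: 434, 471, 492, 523, 527, 557, 610, 621, 628, 669, 695, 2228
Drop lowest 1 (434) and highest 1 (2228)
Remaining (n=10): Σ = 5793, mean = 5793/10 = 579.300

579.3 ms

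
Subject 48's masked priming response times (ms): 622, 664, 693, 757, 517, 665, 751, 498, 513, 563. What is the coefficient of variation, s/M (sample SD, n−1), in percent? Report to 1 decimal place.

n = 10, Σ = 6243, M = 624.3000
Σ(x−M)² = 85230.100; s = √(85230.100/9) = 97.3140
CV = 97.3140 / 624.3000 = 0.15588 = 15.588%

15.6%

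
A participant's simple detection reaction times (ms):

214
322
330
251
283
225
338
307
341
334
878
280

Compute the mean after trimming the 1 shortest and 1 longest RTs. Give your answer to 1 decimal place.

Sorted: 214, 225, 251, 280, 283, 307, 322, 330, 334, 338, 341, 878
Drop lowest 1 (214) and highest 1 (878)
Remaining (n=10): Σ = 3011, mean = 3011/10 = 301.100

301.1 ms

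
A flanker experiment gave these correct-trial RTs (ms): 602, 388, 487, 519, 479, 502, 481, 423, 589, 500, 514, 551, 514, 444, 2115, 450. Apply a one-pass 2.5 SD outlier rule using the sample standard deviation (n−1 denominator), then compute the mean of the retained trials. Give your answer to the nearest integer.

496 ms

n = 16, ΣRT = 9558, M = 597.375
Σ(x−M)² = 2503277.75; s = √(2503277.75/15) = 408.516
Cutoffs: 597.375 ± 2.5·408.516 → [-423.9, 1618.7]
Outside: 2115 → excluded.
Retained (n=15): Σ = 7443, mean = 7443/15 = 496.200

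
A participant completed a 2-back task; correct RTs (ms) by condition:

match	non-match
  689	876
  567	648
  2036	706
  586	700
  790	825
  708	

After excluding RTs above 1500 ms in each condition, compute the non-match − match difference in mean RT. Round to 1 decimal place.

83.0 ms

match: exclude 2036
M(match) = 3340/5 = 668.000
M(non-match) = 3755/5 = 751.000
Difference = 751.000 − 668.000 = 83.000 ms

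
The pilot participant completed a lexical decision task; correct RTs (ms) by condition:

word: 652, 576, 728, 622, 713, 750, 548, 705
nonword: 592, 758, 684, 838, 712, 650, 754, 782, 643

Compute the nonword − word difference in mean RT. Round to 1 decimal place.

50.8 ms

M(word) = 5294/8 = 661.750
M(nonword) = 6413/9 = 712.556
Difference = 712.556 − 661.750 = 50.806 ms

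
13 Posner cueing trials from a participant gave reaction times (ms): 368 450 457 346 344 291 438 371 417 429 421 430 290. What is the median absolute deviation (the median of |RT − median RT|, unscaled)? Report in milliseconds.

Sorted: 290, 291, 344, 346, 368, 371, 417, 421, 429, 430, 438, 450, 457 → median = 417
|x − 417|: 49, 33, 40, 71, 73, 126, 21, 46, 0, 12, 4, 13, 127
Sorted deviations: 0, 4, 12, 13, 21, 33, 40, 46, 49, 71, 73, 126, 127 → MAD = 40

40 ms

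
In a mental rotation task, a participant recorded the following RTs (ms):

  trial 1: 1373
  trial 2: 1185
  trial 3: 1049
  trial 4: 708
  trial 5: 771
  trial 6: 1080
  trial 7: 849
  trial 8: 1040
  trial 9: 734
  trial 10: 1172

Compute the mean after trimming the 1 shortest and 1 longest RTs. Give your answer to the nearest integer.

985 ms

Sorted: 708, 734, 771, 849, 1040, 1049, 1080, 1172, 1185, 1373
Drop lowest 1 (708) and highest 1 (1373)
Remaining (n=8): Σ = 7880, mean = 7880/8 = 985.000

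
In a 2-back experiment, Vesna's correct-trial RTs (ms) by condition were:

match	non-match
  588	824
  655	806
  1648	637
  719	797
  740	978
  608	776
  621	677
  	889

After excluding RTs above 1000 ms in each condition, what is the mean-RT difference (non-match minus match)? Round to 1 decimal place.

match: exclude 1648
M(match) = 3931/6 = 655.167
M(non-match) = 6384/8 = 798.000
Difference = 798.000 − 655.167 = 142.833 ms

142.8 ms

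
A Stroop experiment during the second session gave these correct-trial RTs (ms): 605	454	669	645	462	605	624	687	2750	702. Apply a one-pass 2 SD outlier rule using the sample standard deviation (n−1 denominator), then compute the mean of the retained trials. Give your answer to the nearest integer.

606 ms

n = 10, ΣRT = 8203, M = 820.300
Σ(x−M)² = 4202924.10; s = √(4202924.10/9) = 683.368
Cutoffs: 820.300 ± 2·683.368 → [-546.4, 2187.0]
Outside: 2750 → excluded.
Retained (n=9): Σ = 5453, mean = 5453/9 = 605.889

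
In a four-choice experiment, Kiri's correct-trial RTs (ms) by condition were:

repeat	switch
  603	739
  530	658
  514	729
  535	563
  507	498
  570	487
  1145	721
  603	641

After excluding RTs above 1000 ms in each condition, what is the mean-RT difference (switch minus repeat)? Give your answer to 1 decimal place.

77.8 ms

repeat: exclude 1145
M(repeat) = 3862/7 = 551.714
M(switch) = 5036/8 = 629.500
Difference = 629.500 − 551.714 = 77.786 ms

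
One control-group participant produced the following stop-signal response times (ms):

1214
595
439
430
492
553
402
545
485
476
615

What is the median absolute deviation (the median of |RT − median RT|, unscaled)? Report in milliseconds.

61 ms

Sorted: 402, 430, 439, 476, 485, 492, 545, 553, 595, 615, 1214 → median = 492
|x − 492|: 722, 103, 53, 62, 0, 61, 90, 53, 7, 16, 123
Sorted deviations: 0, 7, 16, 53, 53, 61, 62, 90, 103, 123, 722 → MAD = 61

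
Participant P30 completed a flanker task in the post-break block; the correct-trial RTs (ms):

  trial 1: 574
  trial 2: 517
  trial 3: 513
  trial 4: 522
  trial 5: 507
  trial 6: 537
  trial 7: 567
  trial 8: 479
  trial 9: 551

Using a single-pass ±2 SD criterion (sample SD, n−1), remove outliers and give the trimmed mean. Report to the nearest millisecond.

n = 9, ΣRT = 4767, M = 529.667
Σ(x−M)² = 7446.00; s = √(7446.00/8) = 30.508
Cutoffs: 529.667 ± 2·30.508 → [468.7, 590.7]
No RTs fall outside the cutoffs; all 9 retained. Mean = 4767/9 = 529.667

530 ms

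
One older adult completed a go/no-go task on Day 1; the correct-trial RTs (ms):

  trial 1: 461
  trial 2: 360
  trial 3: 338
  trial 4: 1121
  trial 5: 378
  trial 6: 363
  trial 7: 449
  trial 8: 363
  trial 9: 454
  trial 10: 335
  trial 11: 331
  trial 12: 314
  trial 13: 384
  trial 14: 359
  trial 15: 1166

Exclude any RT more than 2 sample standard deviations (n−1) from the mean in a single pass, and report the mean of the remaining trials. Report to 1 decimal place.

376.1 ms

n = 15, ΣRT = 7176, M = 478.400
Σ(x−M)² = 1050421.60; s = √(1050421.60/14) = 273.916
Cutoffs: 478.400 ± 2·273.916 → [-69.4, 1026.2]
Outside: 1121, 1166 → excluded.
Retained (n=13): Σ = 4889, mean = 4889/13 = 376.077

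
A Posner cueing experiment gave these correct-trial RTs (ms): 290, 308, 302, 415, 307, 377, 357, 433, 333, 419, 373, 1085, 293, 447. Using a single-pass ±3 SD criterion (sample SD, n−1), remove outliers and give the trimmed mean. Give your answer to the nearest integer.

n = 14, ΣRT = 5739, M = 409.929
Σ(x−M)² = 529590.93; s = √(529590.93/13) = 201.836
Cutoffs: 409.929 ± 3·201.836 → [-195.6, 1015.4]
Outside: 1085 → excluded.
Retained (n=13): Σ = 4654, mean = 4654/13 = 358.000

358 ms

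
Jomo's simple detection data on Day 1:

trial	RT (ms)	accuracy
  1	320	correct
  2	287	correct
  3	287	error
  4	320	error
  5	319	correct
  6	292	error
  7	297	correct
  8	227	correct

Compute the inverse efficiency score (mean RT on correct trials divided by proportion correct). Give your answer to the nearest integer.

464 ms

Correct trials (n=5): 320, 287, 319, 297, 227
Mean correct RT = 1450/5 = 290.0000 ms
Proportion correct = 5/8
IES = 290.0000 / (5/8) = 464.000 ms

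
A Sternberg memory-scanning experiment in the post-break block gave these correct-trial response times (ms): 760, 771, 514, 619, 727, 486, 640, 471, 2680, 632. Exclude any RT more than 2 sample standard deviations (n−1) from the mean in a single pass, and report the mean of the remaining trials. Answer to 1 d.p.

n = 10, ΣRT = 8300, M = 830.000
Σ(x−M)² = 3908388.00; s = √(3908388.00/9) = 658.988
Cutoffs: 830.000 ± 2·658.988 → [-488.0, 2148.0]
Outside: 2680 → excluded.
Retained (n=9): Σ = 5620, mean = 5620/9 = 624.444

624.4 ms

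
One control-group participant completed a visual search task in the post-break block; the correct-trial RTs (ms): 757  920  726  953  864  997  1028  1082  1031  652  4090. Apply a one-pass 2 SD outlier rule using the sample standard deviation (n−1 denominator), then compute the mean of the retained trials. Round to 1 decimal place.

901.0 ms

n = 11, ΣRT = 13100, M = 1190.909
Σ(x−M)² = 9438002.91; s = √(9438002.91/10) = 971.494
Cutoffs: 1190.909 ± 2·971.494 → [-752.1, 3133.9]
Outside: 4090 → excluded.
Retained (n=10): Σ = 9010, mean = 9010/10 = 901.000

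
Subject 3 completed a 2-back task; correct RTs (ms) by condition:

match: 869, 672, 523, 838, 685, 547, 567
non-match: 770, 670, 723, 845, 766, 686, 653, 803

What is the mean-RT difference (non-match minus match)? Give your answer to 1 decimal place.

M(match) = 4701/7 = 671.571
M(non-match) = 5916/8 = 739.500
Difference = 739.500 − 671.571 = 67.929 ms

67.9 ms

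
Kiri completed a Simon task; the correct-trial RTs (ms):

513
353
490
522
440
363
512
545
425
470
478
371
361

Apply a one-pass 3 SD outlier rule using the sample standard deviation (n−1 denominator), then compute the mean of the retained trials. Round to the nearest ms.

n = 13, ΣRT = 5843, M = 449.462
Σ(x−M)² = 56667.23; s = √(56667.23/12) = 68.719
Cutoffs: 449.462 ± 3·68.719 → [243.3, 655.6]
No RTs fall outside the cutoffs; all 13 retained. Mean = 5843/13 = 449.462

449 ms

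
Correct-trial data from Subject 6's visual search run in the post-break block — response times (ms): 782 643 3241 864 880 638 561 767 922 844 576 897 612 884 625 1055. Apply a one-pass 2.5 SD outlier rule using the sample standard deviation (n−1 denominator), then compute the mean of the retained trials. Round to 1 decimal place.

770.0 ms

n = 16, ΣRT = 14791, M = 924.438
Σ(x−M)² = 6045103.94; s = √(6045103.94/15) = 634.828
Cutoffs: 924.438 ± 2.5·634.828 → [-662.6, 2511.5]
Outside: 3241 → excluded.
Retained (n=15): Σ = 11550, mean = 11550/15 = 770.000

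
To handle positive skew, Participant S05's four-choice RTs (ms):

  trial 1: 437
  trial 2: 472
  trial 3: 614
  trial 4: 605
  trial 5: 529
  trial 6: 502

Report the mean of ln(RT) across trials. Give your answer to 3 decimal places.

ln(RT): 6.0799, 6.1570, 6.4200, 6.4052, 6.2710, 6.2186
Σ ln(RT) = 37.5517
Mean = 37.5517/6 = 6.25862

6.259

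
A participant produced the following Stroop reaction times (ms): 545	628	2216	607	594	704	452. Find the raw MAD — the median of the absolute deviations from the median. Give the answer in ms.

Sorted: 452, 545, 594, 607, 628, 704, 2216 → median = 607
|x − 607|: 62, 21, 1609, 0, 13, 97, 155
Sorted deviations: 0, 13, 21, 62, 97, 155, 1609 → MAD = 62

62 ms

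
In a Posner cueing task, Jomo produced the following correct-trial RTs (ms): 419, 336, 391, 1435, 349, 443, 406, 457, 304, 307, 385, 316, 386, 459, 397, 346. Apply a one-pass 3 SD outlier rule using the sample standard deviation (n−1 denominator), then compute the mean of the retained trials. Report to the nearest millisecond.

380 ms

n = 16, ΣRT = 7136, M = 446.000
Σ(x−M)² = 1081390.00; s = √(1081390.00/15) = 268.501
Cutoffs: 446.000 ± 3·268.501 → [-359.5, 1251.5]
Outside: 1435 → excluded.
Retained (n=15): Σ = 5701, mean = 5701/15 = 380.067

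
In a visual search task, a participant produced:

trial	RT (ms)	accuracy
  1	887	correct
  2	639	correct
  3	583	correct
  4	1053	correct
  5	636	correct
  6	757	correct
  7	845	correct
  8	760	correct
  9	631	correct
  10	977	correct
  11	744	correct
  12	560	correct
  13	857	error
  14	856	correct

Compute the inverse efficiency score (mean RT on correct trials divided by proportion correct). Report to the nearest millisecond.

822 ms

Correct trials (n=13): 887, 639, 583, 1053, 636, 757, 845, 760, 631, 977, 744, 560, 856
Mean correct RT = 9928/13 = 763.6923 ms
Proportion correct = 13/14
IES = 763.6923 / (13/14) = 822.438 ms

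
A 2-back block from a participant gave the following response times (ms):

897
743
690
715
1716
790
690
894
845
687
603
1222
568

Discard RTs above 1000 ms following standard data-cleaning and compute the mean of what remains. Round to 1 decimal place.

Excluded: 1222, 1716
Retained (n=11): Σ = 8122
Mean = 8122/11 = 738.3636

738.4 ms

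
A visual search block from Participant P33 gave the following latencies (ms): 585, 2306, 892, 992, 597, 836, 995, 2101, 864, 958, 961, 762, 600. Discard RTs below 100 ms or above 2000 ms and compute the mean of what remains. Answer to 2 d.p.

822.00 ms

Excluded: 2101, 2306
Retained (n=11): Σ = 9042
Mean = 9042/11 = 822.0000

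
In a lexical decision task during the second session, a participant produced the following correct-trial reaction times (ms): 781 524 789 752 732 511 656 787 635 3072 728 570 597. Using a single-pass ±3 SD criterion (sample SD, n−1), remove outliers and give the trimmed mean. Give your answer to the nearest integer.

n = 13, ΣRT = 11134, M = 856.462
Σ(x−M)² = 5435071.23; s = √(5435071.23/12) = 672.995
Cutoffs: 856.462 ± 3·672.995 → [-1162.5, 2875.4]
Outside: 3072 → excluded.
Retained (n=12): Σ = 8062, mean = 8062/12 = 671.833

672 ms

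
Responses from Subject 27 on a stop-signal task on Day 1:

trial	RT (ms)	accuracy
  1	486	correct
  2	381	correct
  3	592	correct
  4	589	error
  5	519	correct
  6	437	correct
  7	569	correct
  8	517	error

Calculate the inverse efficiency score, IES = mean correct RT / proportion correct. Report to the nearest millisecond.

663 ms

Correct trials (n=6): 486, 381, 592, 519, 437, 569
Mean correct RT = 2984/6 = 497.3333 ms
Proportion correct = 6/8
IES = 497.3333 / (6/8) = 663.111 ms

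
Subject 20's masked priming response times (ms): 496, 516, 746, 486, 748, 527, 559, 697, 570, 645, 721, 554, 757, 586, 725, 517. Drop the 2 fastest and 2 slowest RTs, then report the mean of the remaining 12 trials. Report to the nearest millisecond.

Sorted: 486, 496, 516, 517, 527, 554, 559, 570, 586, 645, 697, 721, 725, 746, 748, 757
Drop lowest 2 (486, 496) and highest 2 (748, 757)
Remaining (n=12): Σ = 7363, mean = 7363/12 = 613.583

614 ms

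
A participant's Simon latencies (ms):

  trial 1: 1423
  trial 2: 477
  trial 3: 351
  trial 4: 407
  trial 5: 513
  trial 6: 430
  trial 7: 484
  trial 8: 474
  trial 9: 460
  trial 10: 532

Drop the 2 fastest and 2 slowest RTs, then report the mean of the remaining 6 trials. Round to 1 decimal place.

Sorted: 351, 407, 430, 460, 474, 477, 484, 513, 532, 1423
Drop lowest 2 (351, 407) and highest 2 (532, 1423)
Remaining (n=6): Σ = 2838, mean = 2838/6 = 473.000

473.0 ms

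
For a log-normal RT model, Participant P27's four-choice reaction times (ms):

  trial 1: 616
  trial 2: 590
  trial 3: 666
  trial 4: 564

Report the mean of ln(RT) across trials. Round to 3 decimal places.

6.410

ln(RT): 6.4232, 6.3801, 6.5013, 6.3351
Σ ln(RT) = 25.6397
Mean = 25.6397/4 = 6.40993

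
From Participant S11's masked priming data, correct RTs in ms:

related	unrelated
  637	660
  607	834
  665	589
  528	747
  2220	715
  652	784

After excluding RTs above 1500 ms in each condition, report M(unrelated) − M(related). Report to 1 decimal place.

103.7 ms

related: exclude 2220
M(related) = 3089/5 = 617.800
M(unrelated) = 4329/6 = 721.500
Difference = 721.500 − 617.800 = 103.700 ms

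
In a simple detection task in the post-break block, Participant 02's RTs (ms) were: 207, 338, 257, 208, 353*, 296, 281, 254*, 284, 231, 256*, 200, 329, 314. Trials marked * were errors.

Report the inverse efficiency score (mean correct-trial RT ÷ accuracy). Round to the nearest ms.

341 ms

Correct trials (n=11): 207, 338, 257, 208, 296, 281, 284, 231, 200, 329, 314
Mean correct RT = 2945/11 = 267.7273 ms
Proportion correct = 11/14
IES = 267.7273 / (11/14) = 340.744 ms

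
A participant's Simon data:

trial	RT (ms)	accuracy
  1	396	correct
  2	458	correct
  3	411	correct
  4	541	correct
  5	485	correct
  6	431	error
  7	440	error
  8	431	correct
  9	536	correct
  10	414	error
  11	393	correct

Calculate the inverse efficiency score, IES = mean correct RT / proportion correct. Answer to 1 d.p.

Correct trials (n=8): 396, 458, 411, 541, 485, 431, 536, 393
Mean correct RT = 3651/8 = 456.3750 ms
Proportion correct = 8/11
IES = 456.3750 / (8/11) = 627.516 ms

627.5 ms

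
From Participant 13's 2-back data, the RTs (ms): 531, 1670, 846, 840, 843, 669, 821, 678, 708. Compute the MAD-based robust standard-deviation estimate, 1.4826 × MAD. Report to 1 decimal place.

167.5 ms

Sorted: 531, 669, 678, 708, 821, 840, 843, 846, 1670 → median = 821
|x − 821| sorted: 0, 19, 22, 25, 113, 143, 152, 290, 849 → MAD = 113
Robust SD ≈ 1.4826 × 113 = 167.534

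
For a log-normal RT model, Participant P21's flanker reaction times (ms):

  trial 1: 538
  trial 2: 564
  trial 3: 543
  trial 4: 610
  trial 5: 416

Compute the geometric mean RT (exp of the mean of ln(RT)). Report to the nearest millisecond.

530 ms

ln(RT): 6.2879, 6.3351, 6.2971, 6.4135, 6.0307
Mean ln(RT) = 31.3642/5 = 6.27283
Geometric mean = exp(6.27283) = 529.98 ms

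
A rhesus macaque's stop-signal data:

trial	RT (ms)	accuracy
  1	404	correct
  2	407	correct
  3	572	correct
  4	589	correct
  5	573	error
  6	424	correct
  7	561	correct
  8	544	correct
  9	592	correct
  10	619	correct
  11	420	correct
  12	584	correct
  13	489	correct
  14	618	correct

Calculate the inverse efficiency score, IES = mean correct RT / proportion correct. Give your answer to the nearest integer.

565 ms

Correct trials (n=13): 404, 407, 572, 589, 424, 561, 544, 592, 619, 420, 584, 489, 618
Mean correct RT = 6823/13 = 524.8462 ms
Proportion correct = 13/14
IES = 524.8462 / (13/14) = 565.219 ms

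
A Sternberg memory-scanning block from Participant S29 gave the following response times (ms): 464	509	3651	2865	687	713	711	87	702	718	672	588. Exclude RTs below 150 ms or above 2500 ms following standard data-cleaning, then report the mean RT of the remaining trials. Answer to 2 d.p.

640.44 ms

Excluded: 87, 2865, 3651
Retained (n=9): Σ = 5764
Mean = 5764/9 = 640.4444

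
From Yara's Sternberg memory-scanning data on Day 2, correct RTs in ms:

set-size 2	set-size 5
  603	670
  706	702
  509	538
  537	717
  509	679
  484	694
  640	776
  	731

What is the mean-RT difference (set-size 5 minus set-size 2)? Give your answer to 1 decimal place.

M(set-size 2) = 3988/7 = 569.714
M(set-size 5) = 5507/8 = 688.375
Difference = 688.375 − 569.714 = 118.661 ms

118.7 ms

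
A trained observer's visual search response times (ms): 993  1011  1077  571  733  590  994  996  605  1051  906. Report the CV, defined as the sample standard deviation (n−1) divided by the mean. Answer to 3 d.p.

0.231

n = 11, Σ = 9527, M = 866.0909
Σ(x−M)² = 399794.909; s = √(399794.909/10) = 199.9487
CV = 199.9487 / 866.0909 = 0.23086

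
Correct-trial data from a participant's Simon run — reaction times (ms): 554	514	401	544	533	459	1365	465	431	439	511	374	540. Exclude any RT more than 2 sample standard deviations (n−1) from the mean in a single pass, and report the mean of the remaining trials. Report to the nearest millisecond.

480 ms

n = 13, ΣRT = 7130, M = 548.462
Σ(x−M)² = 762617.23; s = √(762617.23/12) = 252.094
Cutoffs: 548.462 ± 2·252.094 → [44.3, 1052.6]
Outside: 1365 → excluded.
Retained (n=12): Σ = 5765, mean = 5765/12 = 480.417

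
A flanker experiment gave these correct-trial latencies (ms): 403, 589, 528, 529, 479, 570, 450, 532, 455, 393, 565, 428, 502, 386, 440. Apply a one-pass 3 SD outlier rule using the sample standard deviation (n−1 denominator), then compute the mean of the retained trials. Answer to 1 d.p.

483.3 ms

n = 15, ΣRT = 7249, M = 483.267
Σ(x−M)² = 63102.93; s = √(63102.93/14) = 67.137
Cutoffs: 483.267 ± 3·67.137 → [281.9, 684.7]
No RTs fall outside the cutoffs; all 15 retained. Mean = 7249/15 = 483.267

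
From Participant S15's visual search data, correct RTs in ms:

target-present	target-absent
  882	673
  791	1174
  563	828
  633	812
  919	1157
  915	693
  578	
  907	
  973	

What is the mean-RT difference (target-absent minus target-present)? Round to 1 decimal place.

93.8 ms

M(target-present) = 7161/9 = 795.667
M(target-absent) = 5337/6 = 889.500
Difference = 889.500 − 795.667 = 93.833 ms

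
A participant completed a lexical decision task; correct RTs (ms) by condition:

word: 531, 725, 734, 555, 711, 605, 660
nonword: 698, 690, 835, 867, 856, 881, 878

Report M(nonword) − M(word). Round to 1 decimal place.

169.1 ms

M(word) = 4521/7 = 645.857
M(nonword) = 5705/7 = 815.000
Difference = 815.000 − 645.857 = 169.143 ms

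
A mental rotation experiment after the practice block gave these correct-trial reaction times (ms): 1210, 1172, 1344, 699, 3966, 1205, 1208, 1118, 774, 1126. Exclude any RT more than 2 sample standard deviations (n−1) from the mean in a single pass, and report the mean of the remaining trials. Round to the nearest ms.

n = 10, ΣRT = 13822, M = 1382.200
Σ(x−M)² = 7785173.60; s = √(7785173.60/9) = 930.064
Cutoffs: 1382.200 ± 2·930.064 → [-477.9, 3242.3]
Outside: 3966 → excluded.
Retained (n=9): Σ = 9856, mean = 9856/9 = 1095.111

1095 ms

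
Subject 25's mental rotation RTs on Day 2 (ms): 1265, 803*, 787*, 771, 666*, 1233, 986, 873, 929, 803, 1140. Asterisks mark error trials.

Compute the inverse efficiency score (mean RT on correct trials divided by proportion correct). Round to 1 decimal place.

Correct trials (n=8): 1265, 771, 1233, 986, 873, 929, 803, 1140
Mean correct RT = 8000/8 = 1000.0000 ms
Proportion correct = 8/11
IES = 1000.0000 / (8/11) = 1375.000 ms

1375.0 ms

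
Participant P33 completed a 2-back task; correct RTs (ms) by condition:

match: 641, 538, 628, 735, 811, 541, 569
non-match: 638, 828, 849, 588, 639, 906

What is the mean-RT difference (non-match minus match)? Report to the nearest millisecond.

104 ms

M(match) = 4463/7 = 637.571
M(non-match) = 4448/6 = 741.333
Difference = 741.333 − 637.571 = 103.762 ms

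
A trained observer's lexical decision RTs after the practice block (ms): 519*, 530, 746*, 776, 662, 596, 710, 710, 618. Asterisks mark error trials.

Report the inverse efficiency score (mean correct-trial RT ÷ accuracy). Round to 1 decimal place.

845.3 ms

Correct trials (n=7): 530, 776, 662, 596, 710, 710, 618
Mean correct RT = 4602/7 = 657.4286 ms
Proportion correct = 7/9
IES = 657.4286 / (7/9) = 845.265 ms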